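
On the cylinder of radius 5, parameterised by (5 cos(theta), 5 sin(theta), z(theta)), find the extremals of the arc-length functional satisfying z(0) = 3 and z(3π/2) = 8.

Parameterise the cylinder of radius R = 5 as
    r(θ) = (5 cos θ, 5 sin θ, z(θ)).
The arc-length element is
    ds = sqrt(25 + (dz/dθ)^2) dθ,
so the Lagrangian is L = sqrt(25 + z'^2).
L depends on z' only, not on z or θ, so ∂L/∂z = 0 and
    ∂L/∂z' = z' / sqrt(25 + z'^2).
The Euler-Lagrange equation gives
    d/dθ( z' / sqrt(25 + z'^2) ) = 0,
so z' is constant. Integrating once:
    z(θ) = a θ + b,
a helix on the cylinder (a straight line when the cylinder is unrolled). The constants a, b are determined by the endpoint conditions.
With endpoint conditions z(0) = 3 and z(3π/2) = 8: from z(0) = b we get b = 3, and a·3π/2 + 3 = 8 gives a = 10/(3π), so
    z(θ) = (10/(3π)) θ + 3.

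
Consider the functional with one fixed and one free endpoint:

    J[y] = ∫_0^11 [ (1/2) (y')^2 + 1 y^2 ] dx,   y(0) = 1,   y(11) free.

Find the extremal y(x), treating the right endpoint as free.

The Lagrangian L = (1/2) (y')^2 + 1 y^2 gives
    ∂L/∂y = 2 y,   ∂L/∂y' = y'.
Euler-Lagrange: y'' − 2 y = 0.
With k = sqrt(2), the general solution is
    y(x) = A cosh(sqrt(2) x) + B sinh(sqrt(2) x).
Fixed left endpoint y(0) = 1 ⇒ A = 1.
The right endpoint x = 11 is free, so the natural (transversality) condition is ∂L/∂y' |_{x=11} = 0, i.e. y'(11) = 0.
Compute y'(x) = A k sinh(k x) + B k cosh(k x), so
    y'(11) = A k sinh(k·11) + B k cosh(k·11) = 0
    ⇒ B = −A tanh(k·11) = − tanh(sqrt(2)·11).
Therefore the extremal is
    y(x) = cosh(sqrt(2) x) − tanh(sqrt(2)·11) sinh(sqrt(2) x).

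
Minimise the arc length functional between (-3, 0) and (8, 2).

Arc-length functional: J[y] = ∫ sqrt(1 + (y')^2) dx.
Lagrangian L = sqrt(1 + (y')^2) has no explicit y dependence, so ∂L/∂y = 0 and the Euler-Lagrange equation gives
    d/dx( y' / sqrt(1 + (y')^2) ) = 0  ⇒  y' / sqrt(1 + (y')^2) = const.
Hence y' is constant, so y(x) is affine.
Fitting the endpoints (-3, 0) and (8, 2):
    slope m = (2 − 0) / (8 − (-3)) = 2/11,
    intercept c = 0 − m·(-3) = 6/11.
Extremal: y(x) = (2/11) x + 6/11.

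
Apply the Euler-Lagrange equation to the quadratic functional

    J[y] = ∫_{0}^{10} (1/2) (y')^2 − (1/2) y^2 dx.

The Lagrangian is L = (1/2) (y')^2 − (1/2) y^2.
Compute ∂L/∂y = -y, ∂L/∂y' = y'.
The Euler-Lagrange equation d/dx(∂L/∂y') − ∂L/∂y = 0 reduces to
    y'' + y = 0.
Its general solution is
    y(x) = A sin(x) + B cos(x),
with A, B fixed by the endpoint conditions.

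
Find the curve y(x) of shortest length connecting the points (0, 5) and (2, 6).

Arc-length functional: J[y] = ∫ sqrt(1 + (y')^2) dx.
Lagrangian L = sqrt(1 + (y')^2) has no explicit y dependence, so ∂L/∂y = 0 and the Euler-Lagrange equation gives
    d/dx( y' / sqrt(1 + (y')^2) ) = 0  ⇒  y' / sqrt(1 + (y')^2) = const.
Hence y' is constant, so y(x) is affine.
Fitting the endpoints (0, 5) and (2, 6):
    slope m = (6 − 5) / (2 − 0) = 1/2,
    intercept c = 5 − m·0 = 5.
Extremal: y(x) = (1/2) x + 5.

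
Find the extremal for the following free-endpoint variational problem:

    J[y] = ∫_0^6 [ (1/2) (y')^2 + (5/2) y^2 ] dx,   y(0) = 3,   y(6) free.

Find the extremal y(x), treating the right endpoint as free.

The Lagrangian L = (1/2) (y')^2 + (5/2) y^2 gives
    ∂L/∂y = 5 y,   ∂L/∂y' = y'.
Euler-Lagrange: y'' − 5 y = 0.
With k = sqrt(5), the general solution is
    y(x) = A cosh(sqrt(5) x) + B sinh(sqrt(5) x).
Fixed left endpoint y(0) = 3 ⇒ A = 3.
The right endpoint x = 6 is free, so the natural (transversality) condition is ∂L/∂y' |_{x=6} = 0, i.e. y'(6) = 0.
Compute y'(x) = A k sinh(k x) + B k cosh(k x), so
    y'(6) = A k sinh(k·6) + B k cosh(k·6) = 0
    ⇒ B = −A tanh(k·6) = − 3 tanh(sqrt(5)·6).
Therefore the extremal is
    y(x) = 3 cosh(sqrt(5) x) − 3 tanh(sqrt(5)·6) sinh(sqrt(5) x).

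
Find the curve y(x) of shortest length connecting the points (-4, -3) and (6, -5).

Arc-length functional: J[y] = ∫ sqrt(1 + (y')^2) dx.
Lagrangian L = sqrt(1 + (y')^2) has no explicit y dependence, so ∂L/∂y = 0 and the Euler-Lagrange equation gives
    d/dx( y' / sqrt(1 + (y')^2) ) = 0  ⇒  y' / sqrt(1 + (y')^2) = const.
Hence y' is constant, so y(x) is affine.
Fitting the endpoints (-4, -3) and (6, -5):
    slope m = ((-5) − (-3)) / (6 − (-4)) = -1/5,
    intercept c = (-3) − m·(-4) = -19/5.
Extremal: y(x) = (-1/5) x - 19/5.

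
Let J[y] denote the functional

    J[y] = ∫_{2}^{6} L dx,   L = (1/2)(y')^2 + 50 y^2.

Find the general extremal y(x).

The Lagrangian is L = (1/2)(y')^2 + 50 y^2.
∂L/∂y = 100y.
∂L/∂y' = y'.
The Euler-Lagrange equation d/dx(∂L/∂y') − ∂L/∂y = 0 becomes:
    y'' - 100 y = 0
General solution: y(x) = A e^(10x) + B e^(-10x), where A and B are arbitrary constants fixed by the endpoint conditions.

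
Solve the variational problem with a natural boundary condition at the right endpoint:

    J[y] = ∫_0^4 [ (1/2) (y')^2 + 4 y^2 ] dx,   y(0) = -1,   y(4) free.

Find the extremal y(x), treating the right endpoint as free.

The Lagrangian L = (1/2) (y')^2 + 4 y^2 gives
    ∂L/∂y = 8 y,   ∂L/∂y' = y'.
Euler-Lagrange: y'' − 8 y = 0.
With k = sqrt(8), the general solution is
    y(x) = A cosh(sqrt(8) x) + B sinh(sqrt(8) x).
Fixed left endpoint y(0) = -1 ⇒ A = -1.
The right endpoint x = 4 is free, so the natural (transversality) condition is ∂L/∂y' |_{x=4} = 0, i.e. y'(4) = 0.
Compute y'(x) = A k sinh(k x) + B k cosh(k x), so
    y'(4) = A k sinh(k·4) + B k cosh(k·4) = 0
    ⇒ B = −A tanh(k·4) = tanh(sqrt(8)·4).
Therefore the extremal is
    y(x) = −cosh(sqrt(8) x) + tanh(sqrt(8)·4) sinh(sqrt(8) x).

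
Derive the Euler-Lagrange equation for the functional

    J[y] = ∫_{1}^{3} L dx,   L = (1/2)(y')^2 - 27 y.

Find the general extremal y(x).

The Lagrangian is L = (1/2)(y')^2 - 27 y.
∂L/∂y = -27.
∂L/∂y' = y'.
The Euler-Lagrange equation d/dx(∂L/∂y') − ∂L/∂y = 0 becomes:
    y'' + 27 = 0
General solution: y(x) = -(27/2) x^2 + A x + B, where A and B are arbitrary constants fixed by the endpoint conditions.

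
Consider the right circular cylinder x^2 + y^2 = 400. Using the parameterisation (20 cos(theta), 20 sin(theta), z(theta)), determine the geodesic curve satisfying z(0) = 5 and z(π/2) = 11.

Parameterise the cylinder of radius R = 20 as
    r(θ) = (20 cos θ, 20 sin θ, z(θ)).
The arc-length element is
    ds = sqrt(400 + (dz/dθ)^2) dθ,
so the Lagrangian is L = sqrt(400 + z'^2).
L depends on z' only, not on z or θ, so ∂L/∂z = 0 and
    ∂L/∂z' = z' / sqrt(400 + z'^2).
The Euler-Lagrange equation gives
    d/dθ( z' / sqrt(400 + z'^2) ) = 0,
so z' is constant. Integrating once:
    z(θ) = a θ + b,
a helix on the cylinder (a straight line when the cylinder is unrolled). The constants a, b are determined by the endpoint conditions.
With endpoint conditions z(0) = 5 and z(π/2) = 11: from z(0) = b we get b = 5, and a·π/2 + 5 = 11 gives a = 12/π, so
    z(θ) = (12/π) θ + 5.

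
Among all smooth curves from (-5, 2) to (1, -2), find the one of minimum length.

Arc-length functional: J[y] = ∫ sqrt(1 + (y')^2) dx.
Lagrangian L = sqrt(1 + (y')^2) has no explicit y dependence, so ∂L/∂y = 0 and the Euler-Lagrange equation gives
    d/dx( y' / sqrt(1 + (y')^2) ) = 0  ⇒  y' / sqrt(1 + (y')^2) = const.
Hence y' is constant, so y(x) is affine.
Fitting the endpoints (-5, 2) and (1, -2):
    slope m = ((-2) − 2) / (1 − (-5)) = -2/3,
    intercept c = 2 − m·(-5) = -4/3.
Extremal: y(x) = (-2/3) x - 4/3.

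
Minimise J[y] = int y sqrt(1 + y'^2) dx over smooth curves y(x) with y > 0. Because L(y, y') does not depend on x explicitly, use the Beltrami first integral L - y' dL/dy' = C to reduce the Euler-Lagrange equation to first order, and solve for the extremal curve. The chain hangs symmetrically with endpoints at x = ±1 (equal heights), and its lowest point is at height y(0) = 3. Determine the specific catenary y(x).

The Lagrangian L(y, y') = y sqrt(1 + y'^2) has no explicit x dependence, so the Beltrami identity applies:
    L − y' ∂L/∂y' = C.
Compute ∂L/∂y' = y · y' / sqrt(1 + y'^2). Then
    L − y' ∂L/∂y'
    = y sqrt(1 + y'^2) − y · y'^2 / sqrt(1 + y'^2)
    = y (1 + y'^2 − y'^2) / sqrt(1 + y'^2)
    = y / sqrt(1 + y'^2) = C.
Squaring gives y^2 = C^2 (1 + y'^2), i.e.
    y'^2 = y^2 / C^2 − 1.
Separating variables,
    dy / sqrt(y^2 − C^2) = dx / C,
and integrating gives arccosh(y / C) = (x − a)/C, so
    y(x) = C cosh((x − a)/C),
the catenary. The constants C and a are fixed by the two endpoint conditions (and, for the hanging-chain problem, the length constraint selects C).
Now fit the given data. The endpoints x = ±1 are symmetric at equal height, so the catenary is even about its minimum: a = 0 and y(x) = C cosh(x/C). The lowest point is y(0) = C cosh(0) = C, and we are told y(0) = 3, so C = 3. Therefore
    y(x) = 3 cosh(x/3),
and at the endpoints
    y(±1) = 3 cosh(1/3).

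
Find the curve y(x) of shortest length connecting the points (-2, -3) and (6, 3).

Arc-length functional: J[y] = ∫ sqrt(1 + (y')^2) dx.
Lagrangian L = sqrt(1 + (y')^2) has no explicit y dependence, so ∂L/∂y = 0 and the Euler-Lagrange equation gives
    d/dx( y' / sqrt(1 + (y')^2) ) = 0  ⇒  y' / sqrt(1 + (y')^2) = const.
Hence y' is constant, so y(x) is affine.
Fitting the endpoints (-2, -3) and (6, 3):
    slope m = (3 − (-3)) / (6 − (-2)) = 3/4,
    intercept c = (-3) − m·(-2) = -3/2.
Extremal: y(x) = (3/4) x - 3/2.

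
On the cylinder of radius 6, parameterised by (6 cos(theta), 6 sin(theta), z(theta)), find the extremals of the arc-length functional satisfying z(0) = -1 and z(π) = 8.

Parameterise the cylinder of radius R = 6 as
    r(θ) = (6 cos θ, 6 sin θ, z(θ)).
The arc-length element is
    ds = sqrt(36 + (dz/dθ)^2) dθ,
so the Lagrangian is L = sqrt(36 + z'^2).
L depends on z' only, not on z or θ, so ∂L/∂z = 0 and
    ∂L/∂z' = z' / sqrt(36 + z'^2).
The Euler-Lagrange equation gives
    d/dθ( z' / sqrt(36 + z'^2) ) = 0,
so z' is constant. Integrating once:
    z(θ) = a θ + b,
a helix on the cylinder (a straight line when the cylinder is unrolled). The constants a, b are determined by the endpoint conditions.
With endpoint conditions z(0) = -1 and z(π) = 8: from z(0) = b we get b = -1, and a·π + -1 = 8 gives a = 9/π, so
    z(θ) = (9/π) θ − 1.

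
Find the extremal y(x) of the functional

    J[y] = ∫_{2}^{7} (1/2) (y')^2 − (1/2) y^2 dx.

The Lagrangian is L = (1/2) (y')^2 − (1/2) y^2.
Compute ∂L/∂y = -y, ∂L/∂y' = y'.
The Euler-Lagrange equation d/dx(∂L/∂y') − ∂L/∂y = 0 reduces to
    y'' + y = 0.
Its general solution is
    y(x) = A sin(x) + B cos(x),
with A, B fixed by the endpoint conditions.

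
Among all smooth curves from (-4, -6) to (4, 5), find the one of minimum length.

Arc-length functional: J[y] = ∫ sqrt(1 + (y')^2) dx.
Lagrangian L = sqrt(1 + (y')^2) has no explicit y dependence, so ∂L/∂y = 0 and the Euler-Lagrange equation gives
    d/dx( y' / sqrt(1 + (y')^2) ) = 0  ⇒  y' / sqrt(1 + (y')^2) = const.
Hence y' is constant, so y(x) is affine.
Fitting the endpoints (-4, -6) and (4, 5):
    slope m = (5 − (-6)) / (4 − (-4)) = 11/8,
    intercept c = (-6) − m·(-4) = -1/2.
Extremal: y(x) = (11/8) x - 1/2.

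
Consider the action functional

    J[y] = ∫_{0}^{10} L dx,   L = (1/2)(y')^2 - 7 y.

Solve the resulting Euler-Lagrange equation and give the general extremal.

The Lagrangian is L = (1/2)(y')^2 - 7 y.
∂L/∂y = -7.
∂L/∂y' = y'.
The Euler-Lagrange equation d/dx(∂L/∂y') − ∂L/∂y = 0 becomes:
    y'' + 7 = 0
General solution: y(x) = -(7/2) x^2 + A x + B, where A and B are arbitrary constants fixed by the endpoint conditions.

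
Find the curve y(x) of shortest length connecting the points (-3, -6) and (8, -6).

Arc-length functional: J[y] = ∫ sqrt(1 + (y')^2) dx.
Lagrangian L = sqrt(1 + (y')^2) has no explicit y dependence, so ∂L/∂y = 0 and the Euler-Lagrange equation gives
    d/dx( y' / sqrt(1 + (y')^2) ) = 0  ⇒  y' / sqrt(1 + (y')^2) = const.
Hence y' is constant, so y(x) is affine.
Fitting the endpoints (-3, -6) and (8, -6):
    slope m = ((-6) − (-6)) / (8 − (-3)) = 0,
    intercept c = (-6) − m·(-3) = -6.
Extremal: y(x) = -6.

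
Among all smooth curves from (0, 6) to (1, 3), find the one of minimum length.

Arc-length functional: J[y] = ∫ sqrt(1 + (y')^2) dx.
Lagrangian L = sqrt(1 + (y')^2) has no explicit y dependence, so ∂L/∂y = 0 and the Euler-Lagrange equation gives
    d/dx( y' / sqrt(1 + (y')^2) ) = 0  ⇒  y' / sqrt(1 + (y')^2) = const.
Hence y' is constant, so y(x) is affine.
Fitting the endpoints (0, 6) and (1, 3):
    slope m = (3 − 6) / (1 − 0) = -3,
    intercept c = 6 − m·0 = 6.
Extremal: y(x) = -3 x + 6.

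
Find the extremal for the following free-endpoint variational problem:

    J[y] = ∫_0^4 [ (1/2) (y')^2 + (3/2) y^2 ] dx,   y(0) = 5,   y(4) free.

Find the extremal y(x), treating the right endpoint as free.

The Lagrangian L = (1/2) (y')^2 + (3/2) y^2 gives
    ∂L/∂y = 3 y,   ∂L/∂y' = y'.
Euler-Lagrange: y'' − 3 y = 0.
With k = sqrt(3), the general solution is
    y(x) = A cosh(sqrt(3) x) + B sinh(sqrt(3) x).
Fixed left endpoint y(0) = 5 ⇒ A = 5.
The right endpoint x = 4 is free, so the natural (transversality) condition is ∂L/∂y' |_{x=4} = 0, i.e. y'(4) = 0.
Compute y'(x) = A k sinh(k x) + B k cosh(k x), so
    y'(4) = A k sinh(k·4) + B k cosh(k·4) = 0
    ⇒ B = −A tanh(k·4) = − 5 tanh(sqrt(3)·4).
Therefore the extremal is
    y(x) = 5 cosh(sqrt(3) x) − 5 tanh(sqrt(3)·4) sinh(sqrt(3) x).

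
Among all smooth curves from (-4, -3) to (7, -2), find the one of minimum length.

Arc-length functional: J[y] = ∫ sqrt(1 + (y')^2) dx.
Lagrangian L = sqrt(1 + (y')^2) has no explicit y dependence, so ∂L/∂y = 0 and the Euler-Lagrange equation gives
    d/dx( y' / sqrt(1 + (y')^2) ) = 0  ⇒  y' / sqrt(1 + (y')^2) = const.
Hence y' is constant, so y(x) is affine.
Fitting the endpoints (-4, -3) and (7, -2):
    slope m = ((-2) − (-3)) / (7 − (-4)) = 1/11,
    intercept c = (-3) − m·(-4) = -29/11.
Extremal: y(x) = (1/11) x - 29/11.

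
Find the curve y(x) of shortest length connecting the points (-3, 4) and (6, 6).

Arc-length functional: J[y] = ∫ sqrt(1 + (y')^2) dx.
Lagrangian L = sqrt(1 + (y')^2) has no explicit y dependence, so ∂L/∂y = 0 and the Euler-Lagrange equation gives
    d/dx( y' / sqrt(1 + (y')^2) ) = 0  ⇒  y' / sqrt(1 + (y')^2) = const.
Hence y' is constant, so y(x) is affine.
Fitting the endpoints (-3, 4) and (6, 6):
    slope m = (6 − 4) / (6 − (-3)) = 2/9,
    intercept c = 4 − m·(-3) = 14/3.
Extremal: y(x) = (2/9) x + 14/3.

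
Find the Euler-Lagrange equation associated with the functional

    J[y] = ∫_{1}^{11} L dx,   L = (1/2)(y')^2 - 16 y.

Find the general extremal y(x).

The Lagrangian is L = (1/2)(y')^2 - 16 y.
∂L/∂y = -16.
∂L/∂y' = y'.
The Euler-Lagrange equation d/dx(∂L/∂y') − ∂L/∂y = 0 becomes:
    y'' + 16 = 0
General solution: y(x) = -8 x^2 + A x + B, where A and B are arbitrary constants fixed by the endpoint conditions.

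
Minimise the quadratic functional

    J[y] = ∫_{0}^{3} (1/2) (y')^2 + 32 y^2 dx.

The Lagrangian is L = (1/2) (y')^2 + 32 y^2.
Compute ∂L/∂y = 64y, ∂L/∂y' = y'.
The Euler-Lagrange equation d/dx(∂L/∂y') − ∂L/∂y = 0 reduces to
    y'' − 64 y = 0.
Its general solution is
    y(x) = A e^(8x) + B e^(−8x),
with A, B fixed by the endpoint conditions.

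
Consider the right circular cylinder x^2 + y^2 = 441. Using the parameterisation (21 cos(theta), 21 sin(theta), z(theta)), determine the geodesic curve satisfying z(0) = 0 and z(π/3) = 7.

Parameterise the cylinder of radius R = 21 as
    r(θ) = (21 cos θ, 21 sin θ, z(θ)).
The arc-length element is
    ds = sqrt(441 + (dz/dθ)^2) dθ,
so the Lagrangian is L = sqrt(441 + z'^2).
L depends on z' only, not on z or θ, so ∂L/∂z = 0 and
    ∂L/∂z' = z' / sqrt(441 + z'^2).
The Euler-Lagrange equation gives
    d/dθ( z' / sqrt(441 + z'^2) ) = 0,
so z' is constant. Integrating once:
    z(θ) = a θ + b,
a helix on the cylinder (a straight line when the cylinder is unrolled). The constants a, b are determined by the endpoint conditions.
With endpoint conditions z(0) = 0 and z(π/3) = 7: from z(0) = b we get b = 0, and a·π/3 + 0 = 7 gives a = 21/π, so
    z(θ) = (21/π) θ.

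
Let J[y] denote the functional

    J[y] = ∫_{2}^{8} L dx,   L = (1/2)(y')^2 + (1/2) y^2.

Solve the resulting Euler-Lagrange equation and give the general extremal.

The Lagrangian is L = (1/2)(y')^2 + (1/2) y^2.
∂L/∂y = y.
∂L/∂y' = y'.
The Euler-Lagrange equation d/dx(∂L/∂y') − ∂L/∂y = 0 becomes:
    y'' - y = 0
General solution: y(x) = A e^x + B e^(-x), where A and B are arbitrary constants fixed by the endpoint conditions.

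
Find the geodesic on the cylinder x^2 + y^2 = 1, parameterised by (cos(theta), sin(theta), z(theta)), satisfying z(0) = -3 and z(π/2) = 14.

Parameterise the cylinder of radius R = 1 as
    r(θ) = (cos θ, sin θ, z(θ)).
The arc-length element is
    ds = sqrt(1 + (dz/dθ)^2) dθ,
so the Lagrangian is L = sqrt(1 + z'^2).
L depends on z' only, not on z or θ, so ∂L/∂z = 0 and
    ∂L/∂z' = z' / sqrt(1 + z'^2).
The Euler-Lagrange equation gives
    d/dθ( z' / sqrt(1 + z'^2) ) = 0,
so z' is constant. Integrating once:
    z(θ) = a θ + b,
a helix on the cylinder (a straight line when the cylinder is unrolled). The constants a, b are determined by the endpoint conditions.
With endpoint conditions z(0) = -3 and z(π/2) = 14: from z(0) = b we get b = -3, and a·π/2 + -3 = 14 gives a = 34/π, so
    z(θ) = (34/π) θ − 3.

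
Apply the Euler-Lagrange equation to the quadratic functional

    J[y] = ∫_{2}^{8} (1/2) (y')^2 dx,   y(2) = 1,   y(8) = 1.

The Lagrangian is L = (1/2) (y')^2.
Compute ∂L/∂y = 0, ∂L/∂y' = y'.
The Euler-Lagrange equation d/dx(∂L/∂y') − ∂L/∂y = 0 reduces to
    y'' = 0.
Its general solution is
    y(x) = A x + B,
with A, B fixed by the endpoint conditions.
Applying the endpoint conditions y(2) = 1 and y(8) = 1: solve A·2 + B = 1 and A·8 + B = 1. Subtracting gives A(8 − 2) = 1 − 1, so A = 0, and B = 1 − A·2 = 1. Therefore
    y(x) = 1.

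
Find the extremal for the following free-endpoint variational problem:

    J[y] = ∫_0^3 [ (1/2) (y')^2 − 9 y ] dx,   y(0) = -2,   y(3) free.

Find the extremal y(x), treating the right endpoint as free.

The Lagrangian L = (1/2) (y')^2 − 9 y gives
    ∂L/∂y = −9,   ∂L/∂y' = y'.
Euler-Lagrange: d/dx(y') − (−9) = 0, i.e. y'' + 9 = 0, so
    y(x) = −(9/2) x^2 + C1 x + C2.
Fixed left endpoint y(0) = -2 ⇒ C2 = -2.
The right endpoint x = 3 is free, so the natural (transversality) condition is ∂L/∂y' |_{x=3} = 0, i.e. y'(3) = 0.
Compute y'(x) = −9 x + C1, so y'(3) = −27 + C1 = 0 ⇒ C1 = 27.
Therefore the extremal is
    y(x) = −(9/2) x^2 + 27 x − 2.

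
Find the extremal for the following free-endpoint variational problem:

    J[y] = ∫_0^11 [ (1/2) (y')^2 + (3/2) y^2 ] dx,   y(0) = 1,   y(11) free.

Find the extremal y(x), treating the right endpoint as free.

The Lagrangian L = (1/2) (y')^2 + (3/2) y^2 gives
    ∂L/∂y = 3 y,   ∂L/∂y' = y'.
Euler-Lagrange: y'' − 3 y = 0.
With k = sqrt(3), the general solution is
    y(x) = A cosh(sqrt(3) x) + B sinh(sqrt(3) x).
Fixed left endpoint y(0) = 1 ⇒ A = 1.
The right endpoint x = 11 is free, so the natural (transversality) condition is ∂L/∂y' |_{x=11} = 0, i.e. y'(11) = 0.
Compute y'(x) = A k sinh(k x) + B k cosh(k x), so
    y'(11) = A k sinh(k·11) + B k cosh(k·11) = 0
    ⇒ B = −A tanh(k·11) = − tanh(sqrt(3)·11).
Therefore the extremal is
    y(x) = cosh(sqrt(3) x) − tanh(sqrt(3)·11) sinh(sqrt(3) x).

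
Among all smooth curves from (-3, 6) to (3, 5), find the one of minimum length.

Arc-length functional: J[y] = ∫ sqrt(1 + (y')^2) dx.
Lagrangian L = sqrt(1 + (y')^2) has no explicit y dependence, so ∂L/∂y = 0 and the Euler-Lagrange equation gives
    d/dx( y' / sqrt(1 + (y')^2) ) = 0  ⇒  y' / sqrt(1 + (y')^2) = const.
Hence y' is constant, so y(x) is affine.
Fitting the endpoints (-3, 6) and (3, 5):
    slope m = (5 − 6) / (3 − (-3)) = -1/6,
    intercept c = 6 − m·(-3) = 11/2.
Extremal: y(x) = (-1/6) x + 11/2.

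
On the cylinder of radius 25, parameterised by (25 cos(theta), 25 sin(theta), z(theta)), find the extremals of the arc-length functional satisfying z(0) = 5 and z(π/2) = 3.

Parameterise the cylinder of radius R = 25 as
    r(θ) = (25 cos θ, 25 sin θ, z(θ)).
The arc-length element is
    ds = sqrt(625 + (dz/dθ)^2) dθ,
so the Lagrangian is L = sqrt(625 + z'^2).
L depends on z' only, not on z or θ, so ∂L/∂z = 0 and
    ∂L/∂z' = z' / sqrt(625 + z'^2).
The Euler-Lagrange equation gives
    d/dθ( z' / sqrt(625 + z'^2) ) = 0,
so z' is constant. Integrating once:
    z(θ) = a θ + b,
a helix on the cylinder (a straight line when the cylinder is unrolled). The constants a, b are determined by the endpoint conditions.
With endpoint conditions z(0) = 5 and z(π/2) = 3: from z(0) = b we get b = 5, and a·π/2 + 5 = 3 gives a = -4/π, so
    z(θ) = (-4/π) θ + 5.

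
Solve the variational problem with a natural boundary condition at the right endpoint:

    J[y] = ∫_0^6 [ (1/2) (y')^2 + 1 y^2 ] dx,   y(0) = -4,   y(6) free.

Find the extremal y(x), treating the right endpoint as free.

The Lagrangian L = (1/2) (y')^2 + 1 y^2 gives
    ∂L/∂y = 2 y,   ∂L/∂y' = y'.
Euler-Lagrange: y'' − 2 y = 0.
With k = sqrt(2), the general solution is
    y(x) = A cosh(sqrt(2) x) + B sinh(sqrt(2) x).
Fixed left endpoint y(0) = -4 ⇒ A = -4.
The right endpoint x = 6 is free, so the natural (transversality) condition is ∂L/∂y' |_{x=6} = 0, i.e. y'(6) = 0.
Compute y'(x) = A k sinh(k x) + B k cosh(k x), so
    y'(6) = A k sinh(k·6) + B k cosh(k·6) = 0
    ⇒ B = −A tanh(k·6) = 4 tanh(sqrt(2)·6).
Therefore the extremal is
    y(x) = −4 cosh(sqrt(2) x) + 4 tanh(sqrt(2)·6) sinh(sqrt(2) x).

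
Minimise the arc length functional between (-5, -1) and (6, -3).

Arc-length functional: J[y] = ∫ sqrt(1 + (y')^2) dx.
Lagrangian L = sqrt(1 + (y')^2) has no explicit y dependence, so ∂L/∂y = 0 and the Euler-Lagrange equation gives
    d/dx( y' / sqrt(1 + (y')^2) ) = 0  ⇒  y' / sqrt(1 + (y')^2) = const.
Hence y' is constant, so y(x) is affine.
Fitting the endpoints (-5, -1) and (6, -3):
    slope m = ((-3) − (-1)) / (6 − (-5)) = -2/11,
    intercept c = (-1) − m·(-5) = -21/11.
Extremal: y(x) = (-2/11) x - 21/11.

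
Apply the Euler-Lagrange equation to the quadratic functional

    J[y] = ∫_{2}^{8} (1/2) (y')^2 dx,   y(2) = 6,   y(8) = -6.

The Lagrangian is L = (1/2) (y')^2.
Compute ∂L/∂y = 0, ∂L/∂y' = y'.
The Euler-Lagrange equation d/dx(∂L/∂y') − ∂L/∂y = 0 reduces to
    y'' = 0.
Its general solution is
    y(x) = A x + B,
with A, B fixed by the endpoint conditions.
Applying the endpoint conditions y(2) = 6 and y(8) = -6: solve A·2 + B = 6 and A·8 + B = -6. Subtracting gives A(8 − 2) = -6 − 6, so A = -2, and B = 6 − A·2 = 10. Therefore
    y(x) = -2 x + 10.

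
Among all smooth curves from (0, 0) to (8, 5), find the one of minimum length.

Arc-length functional: J[y] = ∫ sqrt(1 + (y')^2) dx.
Lagrangian L = sqrt(1 + (y')^2) has no explicit y dependence, so ∂L/∂y = 0 and the Euler-Lagrange equation gives
    d/dx( y' / sqrt(1 + (y')^2) ) = 0  ⇒  y' / sqrt(1 + (y')^2) = const.
Hence y' is constant, so y(x) is affine.
Fitting the endpoints (0, 0) and (8, 5):
    slope m = (5 − 0) / (8 − 0) = 5/8,
    intercept c = 0 − m·0 = 0.
Extremal: y(x) = (5/8) x.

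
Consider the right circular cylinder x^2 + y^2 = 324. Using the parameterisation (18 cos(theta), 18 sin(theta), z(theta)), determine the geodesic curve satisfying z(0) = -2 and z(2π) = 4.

Parameterise the cylinder of radius R = 18 as
    r(θ) = (18 cos θ, 18 sin θ, z(θ)).
The arc-length element is
    ds = sqrt(324 + (dz/dθ)^2) dθ,
so the Lagrangian is L = sqrt(324 + z'^2).
L depends on z' only, not on z or θ, so ∂L/∂z = 0 and
    ∂L/∂z' = z' / sqrt(324 + z'^2).
The Euler-Lagrange equation gives
    d/dθ( z' / sqrt(324 + z'^2) ) = 0,
so z' is constant. Integrating once:
    z(θ) = a θ + b,
a helix on the cylinder (a straight line when the cylinder is unrolled). The constants a, b are determined by the endpoint conditions.
With endpoint conditions z(0) = -2 and z(2π) = 4: from z(0) = b we get b = -2, and a·2π + -2 = 4 gives a = 3/π, so
    z(θ) = (3/π) θ − 2.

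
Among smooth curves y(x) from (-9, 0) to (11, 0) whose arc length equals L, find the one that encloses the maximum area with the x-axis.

Set up the augmented Lagrangian using a multiplier λ for the length constraint:
    F(y, y') = y − λ sqrt(1 + y'^2).
F has no explicit x dependence, so the Beltrami identity yields a first integral
    F − y' ∂F/∂y' = C.
Compute ∂F/∂y' = −λ y' / sqrt(1 + y'^2). Then
    y − λ sqrt(1 + y'^2) + λ y'^2 / sqrt(1 + y'^2) = C
    ⇒  y − λ / sqrt(1 + y'^2) = C.
Solving for y' and integrating gives
    (x − a)^2 + (y − b)^2 = λ^2,
a circular arc of radius λ. The constants a, b are determined by the endpoint conditions y(-9) = y(11) = 0, and λ is fixed implicitly by the length constraint
    ∫_{-9}^{11} sqrt(1 + y'^2) dx = L.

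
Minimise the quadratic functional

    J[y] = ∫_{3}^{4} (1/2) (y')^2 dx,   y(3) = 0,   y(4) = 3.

The Lagrangian is L = (1/2) (y')^2.
Compute ∂L/∂y = 0, ∂L/∂y' = y'.
The Euler-Lagrange equation d/dx(∂L/∂y') − ∂L/∂y = 0 reduces to
    y'' = 0.
Its general solution is
    y(x) = A x + B,
with A, B fixed by the endpoint conditions.
Applying the endpoint conditions y(3) = 0 and y(4) = 3: solve A·3 + B = 0 and A·4 + B = 3. Subtracting gives A(4 − 3) = 3 − 0, so A = 3, and B = 0 − A·3 = -9. Therefore
    y(x) = 3 x - 9.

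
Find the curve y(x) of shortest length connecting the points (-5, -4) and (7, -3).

Arc-length functional: J[y] = ∫ sqrt(1 + (y')^2) dx.
Lagrangian L = sqrt(1 + (y')^2) has no explicit y dependence, so ∂L/∂y = 0 and the Euler-Lagrange equation gives
    d/dx( y' / sqrt(1 + (y')^2) ) = 0  ⇒  y' / sqrt(1 + (y')^2) = const.
Hence y' is constant, so y(x) is affine.
Fitting the endpoints (-5, -4) and (7, -3):
    slope m = ((-3) − (-4)) / (7 − (-5)) = 1/12,
    intercept c = (-4) − m·(-5) = -43/12.
Extremal: y(x) = (1/12) x - 43/12.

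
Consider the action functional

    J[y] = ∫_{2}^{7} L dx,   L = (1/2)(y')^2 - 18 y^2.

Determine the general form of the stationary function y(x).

The Lagrangian is L = (1/2)(y')^2 - 18 y^2.
∂L/∂y = -36y.
∂L/∂y' = y'.
The Euler-Lagrange equation d/dx(∂L/∂y') − ∂L/∂y = 0 becomes:
    y'' + 36 y = 0
General solution: y(x) = A sin(6x) + B cos(6x), where A and B are arbitrary constants fixed by the endpoint conditions.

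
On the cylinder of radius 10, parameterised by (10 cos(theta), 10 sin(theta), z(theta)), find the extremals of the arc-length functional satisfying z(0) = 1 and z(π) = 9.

Parameterise the cylinder of radius R = 10 as
    r(θ) = (10 cos θ, 10 sin θ, z(θ)).
The arc-length element is
    ds = sqrt(100 + (dz/dθ)^2) dθ,
so the Lagrangian is L = sqrt(100 + z'^2).
L depends on z' only, not on z or θ, so ∂L/∂z = 0 and
    ∂L/∂z' = z' / sqrt(100 + z'^2).
The Euler-Lagrange equation gives
    d/dθ( z' / sqrt(100 + z'^2) ) = 0,
so z' is constant. Integrating once:
    z(θ) = a θ + b,
a helix on the cylinder (a straight line when the cylinder is unrolled). The constants a, b are determined by the endpoint conditions.
With endpoint conditions z(0) = 1 and z(π) = 9: from z(0) = b we get b = 1, and a·π + 1 = 9 gives a = 8/π, so
    z(θ) = (8/π) θ + 1.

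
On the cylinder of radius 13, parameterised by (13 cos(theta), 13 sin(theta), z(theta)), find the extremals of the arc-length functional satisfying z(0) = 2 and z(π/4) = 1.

Parameterise the cylinder of radius R = 13 as
    r(θ) = (13 cos θ, 13 sin θ, z(θ)).
The arc-length element is
    ds = sqrt(169 + (dz/dθ)^2) dθ,
so the Lagrangian is L = sqrt(169 + z'^2).
L depends on z' only, not on z or θ, so ∂L/∂z = 0 and
    ∂L/∂z' = z' / sqrt(169 + z'^2).
The Euler-Lagrange equation gives
    d/dθ( z' / sqrt(169 + z'^2) ) = 0,
so z' is constant. Integrating once:
    z(θ) = a θ + b,
a helix on the cylinder (a straight line when the cylinder is unrolled). The constants a, b are determined by the endpoint conditions.
With endpoint conditions z(0) = 2 and z(π/4) = 1: from z(0) = b we get b = 2, and a·π/4 + 2 = 1 gives a = -4/π, so
    z(θ) = (-4/π) θ + 2.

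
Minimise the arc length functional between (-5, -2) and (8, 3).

Arc-length functional: J[y] = ∫ sqrt(1 + (y')^2) dx.
Lagrangian L = sqrt(1 + (y')^2) has no explicit y dependence, so ∂L/∂y = 0 and the Euler-Lagrange equation gives
    d/dx( y' / sqrt(1 + (y')^2) ) = 0  ⇒  y' / sqrt(1 + (y')^2) = const.
Hence y' is constant, so y(x) is affine.
Fitting the endpoints (-5, -2) and (8, 3):
    slope m = (3 − (-2)) / (8 − (-5)) = 5/13,
    intercept c = (-2) − m·(-5) = -1/13.
Extremal: y(x) = (5/13) x - 1/13.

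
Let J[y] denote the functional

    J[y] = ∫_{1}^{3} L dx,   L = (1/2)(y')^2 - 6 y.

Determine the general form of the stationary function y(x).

The Lagrangian is L = (1/2)(y')^2 - 6 y.
∂L/∂y = -6.
∂L/∂y' = y'.
The Euler-Lagrange equation d/dx(∂L/∂y') − ∂L/∂y = 0 becomes:
    y'' + 6 = 0
General solution: y(x) = -3 x^2 + A x + B, where A and B are arbitrary constants fixed by the endpoint conditions.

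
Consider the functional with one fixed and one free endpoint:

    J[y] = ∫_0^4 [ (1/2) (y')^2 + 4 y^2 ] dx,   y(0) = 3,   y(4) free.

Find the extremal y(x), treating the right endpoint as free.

The Lagrangian L = (1/2) (y')^2 + 4 y^2 gives
    ∂L/∂y = 8 y,   ∂L/∂y' = y'.
Euler-Lagrange: y'' − 8 y = 0.
With k = sqrt(8), the general solution is
    y(x) = A cosh(sqrt(8) x) + B sinh(sqrt(8) x).
Fixed left endpoint y(0) = 3 ⇒ A = 3.
The right endpoint x = 4 is free, so the natural (transversality) condition is ∂L/∂y' |_{x=4} = 0, i.e. y'(4) = 0.
Compute y'(x) = A k sinh(k x) + B k cosh(k x), so
    y'(4) = A k sinh(k·4) + B k cosh(k·4) = 0
    ⇒ B = −A tanh(k·4) = − 3 tanh(sqrt(8)·4).
Therefore the extremal is
    y(x) = 3 cosh(sqrt(8) x) − 3 tanh(sqrt(8)·4) sinh(sqrt(8) x).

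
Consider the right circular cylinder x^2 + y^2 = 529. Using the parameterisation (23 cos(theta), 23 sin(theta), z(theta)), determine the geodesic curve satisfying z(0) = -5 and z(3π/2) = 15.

Parameterise the cylinder of radius R = 23 as
    r(θ) = (23 cos θ, 23 sin θ, z(θ)).
The arc-length element is
    ds = sqrt(529 + (dz/dθ)^2) dθ,
so the Lagrangian is L = sqrt(529 + z'^2).
L depends on z' only, not on z or θ, so ∂L/∂z = 0 and
    ∂L/∂z' = z' / sqrt(529 + z'^2).
The Euler-Lagrange equation gives
    d/dθ( z' / sqrt(529 + z'^2) ) = 0,
so z' is constant. Integrating once:
    z(θ) = a θ + b,
a helix on the cylinder (a straight line when the cylinder is unrolled). The constants a, b are determined by the endpoint conditions.
With endpoint conditions z(0) = -5 and z(3π/2) = 15: from z(0) = b we get b = -5, and a·3π/2 + -5 = 15 gives a = 40/(3π), so
    z(θ) = (40/(3π)) θ − 5.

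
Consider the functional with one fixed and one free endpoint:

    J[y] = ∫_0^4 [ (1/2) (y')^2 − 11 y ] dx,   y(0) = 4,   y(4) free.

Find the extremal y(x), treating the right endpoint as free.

The Lagrangian L = (1/2) (y')^2 − 11 y gives
    ∂L/∂y = −11,   ∂L/∂y' = y'.
Euler-Lagrange: d/dx(y') − (−11) = 0, i.e. y'' + 11 = 0, so
    y(x) = −(11/2) x^2 + C1 x + C2.
Fixed left endpoint y(0) = 4 ⇒ C2 = 4.
The right endpoint x = 4 is free, so the natural (transversality) condition is ∂L/∂y' |_{x=4} = 0, i.e. y'(4) = 0.
Compute y'(x) = −11 x + C1, so y'(4) = −44 + C1 = 0 ⇒ C1 = 44.
Therefore the extremal is
    y(x) = −(11/2) x^2 + 44 x + 4.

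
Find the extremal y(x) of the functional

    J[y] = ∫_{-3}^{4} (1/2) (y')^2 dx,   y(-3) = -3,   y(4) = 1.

The Lagrangian is L = (1/2) (y')^2.
Compute ∂L/∂y = 0, ∂L/∂y' = y'.
The Euler-Lagrange equation d/dx(∂L/∂y') − ∂L/∂y = 0 reduces to
    y'' = 0.
Its general solution is
    y(x) = A x + B,
with A, B fixed by the endpoint conditions.
Applying the endpoint conditions y(-3) = -3 and y(4) = 1: solve A·-3 + B = -3 and A·4 + B = 1. Subtracting gives A(4 − -3) = 1 − -3, so A = 4/7, and B = -3 − A·-3 = -9/7. Therefore
    y(x) = (4/7) x - 9/7.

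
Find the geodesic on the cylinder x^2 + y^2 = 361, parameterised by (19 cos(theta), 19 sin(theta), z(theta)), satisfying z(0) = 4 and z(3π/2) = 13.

Parameterise the cylinder of radius R = 19 as
    r(θ) = (19 cos θ, 19 sin θ, z(θ)).
The arc-length element is
    ds = sqrt(361 + (dz/dθ)^2) dθ,
so the Lagrangian is L = sqrt(361 + z'^2).
L depends on z' only, not on z or θ, so ∂L/∂z = 0 and
    ∂L/∂z' = z' / sqrt(361 + z'^2).
The Euler-Lagrange equation gives
    d/dθ( z' / sqrt(361 + z'^2) ) = 0,
so z' is constant. Integrating once:
    z(θ) = a θ + b,
a helix on the cylinder (a straight line when the cylinder is unrolled). The constants a, b are determined by the endpoint conditions.
With endpoint conditions z(0) = 4 and z(3π/2) = 13: from z(0) = b we get b = 4, and a·3π/2 + 4 = 13 gives a = 6/π, so
    z(θ) = (6/π) θ + 4.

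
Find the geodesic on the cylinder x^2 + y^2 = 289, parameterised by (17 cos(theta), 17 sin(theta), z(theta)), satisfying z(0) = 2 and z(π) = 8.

Parameterise the cylinder of radius R = 17 as
    r(θ) = (17 cos θ, 17 sin θ, z(θ)).
The arc-length element is
    ds = sqrt(289 + (dz/dθ)^2) dθ,
so the Lagrangian is L = sqrt(289 + z'^2).
L depends on z' only, not on z or θ, so ∂L/∂z = 0 and
    ∂L/∂z' = z' / sqrt(289 + z'^2).
The Euler-Lagrange equation gives
    d/dθ( z' / sqrt(289 + z'^2) ) = 0,
so z' is constant. Integrating once:
    z(θ) = a θ + b,
a helix on the cylinder (a straight line when the cylinder is unrolled). The constants a, b are determined by the endpoint conditions.
With endpoint conditions z(0) = 2 and z(π) = 8: from z(0) = b we get b = 2, and a·π + 2 = 8 gives a = 6/π, so
    z(θ) = (6/π) θ + 2.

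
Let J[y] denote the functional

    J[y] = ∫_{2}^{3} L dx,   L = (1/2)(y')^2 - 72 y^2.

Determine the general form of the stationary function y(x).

The Lagrangian is L = (1/2)(y')^2 - 72 y^2.
∂L/∂y = -144y.
∂L/∂y' = y'.
The Euler-Lagrange equation d/dx(∂L/∂y') − ∂L/∂y = 0 becomes:
    y'' + 144 y = 0
General solution: y(x) = A sin(12x) + B cos(12x), where A and B are arbitrary constants fixed by the endpoint conditions.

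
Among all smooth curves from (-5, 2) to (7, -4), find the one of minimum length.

Arc-length functional: J[y] = ∫ sqrt(1 + (y')^2) dx.
Lagrangian L = sqrt(1 + (y')^2) has no explicit y dependence, so ∂L/∂y = 0 and the Euler-Lagrange equation gives
    d/dx( y' / sqrt(1 + (y')^2) ) = 0  ⇒  y' / sqrt(1 + (y')^2) = const.
Hence y' is constant, so y(x) is affine.
Fitting the endpoints (-5, 2) and (7, -4):
    slope m = ((-4) − 2) / (7 − (-5)) = -1/2,
    intercept c = 2 − m·(-5) = -1/2.
Extremal: y(x) = (-1/2) x - 1/2.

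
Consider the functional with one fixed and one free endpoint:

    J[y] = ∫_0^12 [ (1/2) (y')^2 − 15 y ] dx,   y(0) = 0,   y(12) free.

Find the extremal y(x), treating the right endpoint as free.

The Lagrangian L = (1/2) (y')^2 − 15 y gives
    ∂L/∂y = −15,   ∂L/∂y' = y'.
Euler-Lagrange: d/dx(y') − (−15) = 0, i.e. y'' + 15 = 0, so
    y(x) = −(15/2) x^2 + C1 x + C2.
Fixed left endpoint y(0) = 0 ⇒ C2 = 0.
The right endpoint x = 12 is free, so the natural (transversality) condition is ∂L/∂y' |_{x=12} = 0, i.e. y'(12) = 0.
Compute y'(x) = −15 x + C1, so y'(12) = −180 + C1 = 0 ⇒ C1 = 180.
Therefore the extremal is
    y(x) = −(15/2) x^2 + 180 x.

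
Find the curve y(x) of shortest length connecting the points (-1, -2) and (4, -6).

Arc-length functional: J[y] = ∫ sqrt(1 + (y')^2) dx.
Lagrangian L = sqrt(1 + (y')^2) has no explicit y dependence, so ∂L/∂y = 0 and the Euler-Lagrange equation gives
    d/dx( y' / sqrt(1 + (y')^2) ) = 0  ⇒  y' / sqrt(1 + (y')^2) = const.
Hence y' is constant, so y(x) is affine.
Fitting the endpoints (-1, -2) and (4, -6):
    slope m = ((-6) − (-2)) / (4 − (-1)) = -4/5,
    intercept c = (-2) − m·(-1) = -14/5.
Extremal: y(x) = (-4/5) x - 14/5.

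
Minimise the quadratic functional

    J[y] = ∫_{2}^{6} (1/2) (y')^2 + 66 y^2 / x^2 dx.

The Lagrangian is L = (1/2) (y')^2 + 66 y^2 / x^2.
Compute ∂L/∂y = 132y/x^2, ∂L/∂y' = y'.
The Euler-Lagrange equation d/dx(∂L/∂y') − ∂L/∂y = 0 reduces to
    y'' − 132/x^2 · y = 0  (x > 0).
Its general solution is
    y(x) = A x^12 + B x^(-11),
with A, B fixed by the endpoint conditions.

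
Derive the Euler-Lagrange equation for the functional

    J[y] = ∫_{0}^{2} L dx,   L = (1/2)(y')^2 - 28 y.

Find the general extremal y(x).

The Lagrangian is L = (1/2)(y')^2 - 28 y.
∂L/∂y = -28.
∂L/∂y' = y'.
The Euler-Lagrange equation d/dx(∂L/∂y') − ∂L/∂y = 0 becomes:
    y'' + 28 = 0
General solution: y(x) = -14 x^2 + A x + B, where A and B are arbitrary constants fixed by the endpoint conditions.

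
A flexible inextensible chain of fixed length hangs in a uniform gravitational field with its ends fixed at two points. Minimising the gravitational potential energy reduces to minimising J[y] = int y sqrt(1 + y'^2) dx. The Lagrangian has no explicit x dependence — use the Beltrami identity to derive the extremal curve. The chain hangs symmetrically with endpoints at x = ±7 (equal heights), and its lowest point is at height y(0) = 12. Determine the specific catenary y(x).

The Lagrangian L(y, y') = y sqrt(1 + y'^2) has no explicit x dependence, so the Beltrami identity applies:
    L − y' ∂L/∂y' = C.
Compute ∂L/∂y' = y · y' / sqrt(1 + y'^2). Then
    L − y' ∂L/∂y'
    = y sqrt(1 + y'^2) − y · y'^2 / sqrt(1 + y'^2)
    = y (1 + y'^2 − y'^2) / sqrt(1 + y'^2)
    = y / sqrt(1 + y'^2) = C.
Squaring gives y^2 = C^2 (1 + y'^2), i.e.
    y'^2 = y^2 / C^2 − 1.
Separating variables,
    dy / sqrt(y^2 − C^2) = dx / C,
and integrating gives arccosh(y / C) = (x − a)/C, so
    y(x) = C cosh((x − a)/C),
the catenary. The constants C and a are fixed by the two endpoint conditions (and, for the hanging-chain problem, the length constraint selects C).
Now fit the given data. The endpoints x = ±7 are symmetric at equal height, so the catenary is even about its minimum: a = 0 and y(x) = C cosh(x/C). The lowest point is y(0) = C cosh(0) = C, and we are told y(0) = 12, so C = 12. Therefore
    y(x) = 12 cosh(x/12),
and at the endpoints
    y(±7) = 12 cosh(7/12).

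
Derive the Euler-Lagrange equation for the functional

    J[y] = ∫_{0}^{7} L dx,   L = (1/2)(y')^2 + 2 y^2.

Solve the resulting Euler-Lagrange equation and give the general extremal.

The Lagrangian is L = (1/2)(y')^2 + 2 y^2.
∂L/∂y = 4y.
∂L/∂y' = y'.
The Euler-Lagrange equation d/dx(∂L/∂y') − ∂L/∂y = 0 becomes:
    y'' - 4 y = 0
General solution: y(x) = A e^(2x) + B e^(-2x), where A and B are arbitrary constants fixed by the endpoint conditions.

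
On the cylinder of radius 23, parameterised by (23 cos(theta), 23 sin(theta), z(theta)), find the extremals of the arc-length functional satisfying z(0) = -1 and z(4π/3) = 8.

Parameterise the cylinder of radius R = 23 as
    r(θ) = (23 cos θ, 23 sin θ, z(θ)).
The arc-length element is
    ds = sqrt(529 + (dz/dθ)^2) dθ,
so the Lagrangian is L = sqrt(529 + z'^2).
L depends on z' only, not on z or θ, so ∂L/∂z = 0 and
    ∂L/∂z' = z' / sqrt(529 + z'^2).
The Euler-Lagrange equation gives
    d/dθ( z' / sqrt(529 + z'^2) ) = 0,
so z' is constant. Integrating once:
    z(θ) = a θ + b,
a helix on the cylinder (a straight line when the cylinder is unrolled). The constants a, b are determined by the endpoint conditions.
With endpoint conditions z(0) = -1 and z(4π/3) = 8: from z(0) = b we get b = -1, and a·4π/3 + -1 = 8 gives a = 27/(4π), so
    z(θ) = (27/(4π)) θ − 1.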